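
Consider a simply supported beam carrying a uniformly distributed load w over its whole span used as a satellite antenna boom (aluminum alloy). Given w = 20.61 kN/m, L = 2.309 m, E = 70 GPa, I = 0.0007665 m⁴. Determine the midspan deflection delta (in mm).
Model: a simply supported beam carrying a uniformly distributed load w over its whole span, so delta = (5·w·L^4) / (384·E·I).
Convert to SI units:
  w = 20.61 kN/m = 20610 N/m
  E = 70 GPa = 7 × 10¹⁰ Pa
Substitute:
  delta = (5 × 20610 × 2.309^4) / (384 × (7 × 10¹⁰) × 0.0007665)
  delta = 0.0001422 m
Convert: delta = 0.0001422 m = 0.1422 mm
Final answer: delta = 0.1422 mm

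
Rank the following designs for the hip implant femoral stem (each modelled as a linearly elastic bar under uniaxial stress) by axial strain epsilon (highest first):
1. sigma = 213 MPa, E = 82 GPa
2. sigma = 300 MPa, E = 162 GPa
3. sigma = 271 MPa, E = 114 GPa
Model: a linearly elastic bar under uniaxial stress, so epsilon = sigma / E (SI units).
  Case 1: epsilon = (2.13 × 10⁸) / (8.2 × 10¹⁰) = 0.002598
  Case 2: epsilon = (3 × 10⁸) / (1.62 × 10¹¹) = 0.001852
  Case 3: epsilon = (2.71 × 10⁸) / (1.14 × 10¹¹) = 0.002377
Ordering: 0.002598 (case 1) > 0.002377 (case 3) > 0.001852 (case 2)
Final answer: 1, 3, 2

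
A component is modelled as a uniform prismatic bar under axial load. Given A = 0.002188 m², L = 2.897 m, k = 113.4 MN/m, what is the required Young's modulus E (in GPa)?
Model: a uniform prismatic bar under axial load, so k = (A·E) / L.
Solve for E: E = (k·L) / A.
Convert to SI units:
  k = 113.4 MN/m = 1.134 × 10⁸ N/m
Substitute:
  E = ((1.134 × 10⁸) × 2.897) / 0.002188
  E = 1.501 × 10¹¹ Pa
Convert: E = 1.501 × 10¹¹ Pa = 150.1 GPa
Final answer: E = 150.1 GPa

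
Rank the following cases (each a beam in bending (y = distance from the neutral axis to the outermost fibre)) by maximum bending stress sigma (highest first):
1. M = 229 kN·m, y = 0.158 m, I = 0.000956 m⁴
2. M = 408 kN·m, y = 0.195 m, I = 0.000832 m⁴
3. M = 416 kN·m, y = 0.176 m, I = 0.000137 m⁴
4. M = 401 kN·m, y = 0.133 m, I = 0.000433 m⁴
Model: a beam in bending (y = distance from the neutral axis to the outermost fibre), so sigma = (M·y) / I (SI units).
  Case 1: sigma = (229000 × 0.158) / 0.000956 = 3.785 × 10⁷ Pa = 37.85 MPa
  Case 2: sigma = (408000 × 0.195) / 0.000832 = 9.562 × 10⁷ Pa = 95.62 MPa
  Case 3: sigma = (416000 × 0.176) / 0.000137 = 5.344 × 10⁸ Pa = 534.4 MPa
  Case 4: sigma = (401000 × 0.133) / 0.000433 = 1.232 × 10⁸ Pa = 123.2 MPa
Ordering: 534.4 MPa (case 3) > 123.2 MPa (case 4) > 95.62 MPa (case 2) > 37.85 MPa (case 1)
Final answer: 3, 4, 2, 1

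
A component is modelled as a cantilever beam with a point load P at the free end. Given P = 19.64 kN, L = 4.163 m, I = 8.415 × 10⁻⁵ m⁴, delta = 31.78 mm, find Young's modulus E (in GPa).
Model: a cantilever beam with a point load P at the free end, so delta = (P·L^3) / (3·E·I).
Solve for E: E = (P·L^3) / (3·delta·I).
Convert to SI units:
  P = 19.64 kN = 19640 N
  delta = 31.78 mm = 0.03178 m
Substitute:
  E = (19640 × 4.163^3) / (3 × 0.03178 × (8.415 × 10⁻⁵))
  E = 1.766 × 10¹¹ Pa
Convert: E = 1.766 × 10¹¹ Pa = 176.6 GPa
Final answer: E = 176.6 GPa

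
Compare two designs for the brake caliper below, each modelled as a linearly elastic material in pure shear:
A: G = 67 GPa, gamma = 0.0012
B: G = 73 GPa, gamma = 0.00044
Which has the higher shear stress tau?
Model: a linearly elastic material in pure shear, so tau = G·gamma (SI units).
  A: tau = (6.7 × 10¹⁰) × 0.0012 = 8.04 × 10⁷ Pa = 80.4 MPa
  B: tau = (7.3 × 10¹⁰) × 0.00044 = 3.212 × 10⁷ Pa = 32.12 MPa
80.4 MPa > 32.12 MPa, so A is larger.
Final answer: A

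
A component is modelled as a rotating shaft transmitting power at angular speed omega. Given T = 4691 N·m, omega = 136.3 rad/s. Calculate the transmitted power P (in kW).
Model: a rotating shaft transmitting power at angular speed omega, so P = T·omega.
Substitute:
  P = 4691 × 136.3
  P = 639400 W
Convert: P = 639400 W = 639.4 kW
Final answer: P = 639.4 kW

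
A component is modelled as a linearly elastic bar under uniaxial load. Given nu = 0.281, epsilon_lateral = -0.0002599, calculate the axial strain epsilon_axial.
Model: a linearly elastic bar under uniaxial load, so epsilon_lateral = -nu·epsilon_axial.
Solve for epsilon_axial: epsilon_axial = -epsilon_lateral / nu.
Substitute:
  epsilon_axial = -(-0.0002599) / 0.281
  epsilon_axial = 0.0009249
Final answer: epsilon_axial = 0.0009249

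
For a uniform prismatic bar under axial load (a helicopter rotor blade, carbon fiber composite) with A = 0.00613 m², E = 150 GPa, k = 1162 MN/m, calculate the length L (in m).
Model: a uniform prismatic bar under axial load, so k = (A·E) / L.
Solve for L: L = (A·E) / k.
Convert to SI units:
  E = 150 GPa = 1.5 × 10¹¹ Pa
  k = 1162 MN/m = 1.162 × 10⁹ N/m
Substitute:
  L = (0.00613 × (1.5 × 10¹¹)) / (1.162 × 10⁹)
  L = 0.7913 m
Final answer: L = 0.7913 m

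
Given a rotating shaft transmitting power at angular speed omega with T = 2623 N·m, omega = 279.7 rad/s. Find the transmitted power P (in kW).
Model: a rotating shaft transmitting power at angular speed omega, so P = T·omega.
Substitute:
  P = 2623 × 279.7
  P = 733700 W
Convert: P = 733700 W = 733.7 kW
Final answer: P = 733.7 kW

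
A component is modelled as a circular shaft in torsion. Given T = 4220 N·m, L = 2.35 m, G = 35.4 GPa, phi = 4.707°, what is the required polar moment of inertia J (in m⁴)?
Model: a circular shaft in torsion, so phi = (T·L) / (G·J).
Solve for J: J = (T·L) / (phi·G).
Convert to SI units:
  G = 35.4 GPa = 3.54 × 10¹⁰ Pa
  phi = 4.707° = 0.08215 rad
Substitute:
  J = (4220 × 2.35) / (0.08215 × (3.54 × 10¹⁰))
  J = 3.41 × 10⁻⁶ m⁴
Final answer: J = 3.41 × 10⁻⁶ m⁴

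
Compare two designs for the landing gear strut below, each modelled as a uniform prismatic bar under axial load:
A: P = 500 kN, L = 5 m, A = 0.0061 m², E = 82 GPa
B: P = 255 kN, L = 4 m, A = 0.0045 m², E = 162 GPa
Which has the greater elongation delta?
Model: a uniform prismatic bar under axial load, so delta = (P·L) / (A·E) (SI units).
  A: delta = (500000 × 5) / (0.0061 × (8.2 × 10¹⁰)) = 0.004998 m = 4.998 mm
  B: delta = (255000 × 4) / (0.0045 × (1.62 × 10¹¹)) = 0.001399 m = 1.399 mm
4.998 mm > 1.399 mm, so A is larger.
Final answer: A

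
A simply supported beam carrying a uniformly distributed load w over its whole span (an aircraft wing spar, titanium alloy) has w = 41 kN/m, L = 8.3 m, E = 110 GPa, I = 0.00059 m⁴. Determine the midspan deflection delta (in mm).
Model: a simply supported beam carrying a uniformly distributed load w over its whole span, so delta = (5·w·L^4) / (384·E·I).
Convert to SI units:
  w = 41 kN/m = 41000 N/m
  E = 110 GPa = 1.1 × 10¹¹ Pa
Substitute:
  delta = (5 × 41000 × 8.3^4) / (384 × (1.1 × 10¹¹) × 0.00059)
  delta = 0.03904 m
Convert: delta = 0.03904 m = 39.04 mm
Final answer: delta = 39.04 mm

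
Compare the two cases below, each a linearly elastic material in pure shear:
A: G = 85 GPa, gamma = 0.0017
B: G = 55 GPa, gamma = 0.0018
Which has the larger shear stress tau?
Model: a linearly elastic material in pure shear, so tau = G·gamma (SI units).
  A: tau = (8.5 × 10¹⁰) × 0.0017 = 1.445 × 10⁸ Pa = 144.5 MPa
  B: tau = (5.5 × 10¹⁰) × 0.0018 = 9.9 × 10⁷ Pa = 99 MPa
144.5 MPa > 99 MPa, so A is larger.
Final answer: A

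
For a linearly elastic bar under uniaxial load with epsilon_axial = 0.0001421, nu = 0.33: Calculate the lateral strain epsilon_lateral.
Model: a linearly elastic bar under uniaxial load, so epsilon_lateral = -nu·epsilon_axial.
Substitute:
  epsilon_lateral = -(0.33 × 0.0001421)
  epsilon_lateral = -4.689 × 10⁻⁵
Final answer: epsilon_lateral = -4.689 × 10⁻⁵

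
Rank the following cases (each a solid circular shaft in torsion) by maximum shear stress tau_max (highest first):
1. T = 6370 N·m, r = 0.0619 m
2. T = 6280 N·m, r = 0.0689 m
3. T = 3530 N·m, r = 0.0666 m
Model: a solid circular shaft in torsion, so tau_max = (2·T) / (π·r^3) (SI units).
  Case 1: tau_max = (2 × 6370) / (π × 0.0619^3) = 1.71 × 10⁷ Pa = 17.1 MPa
  Case 2: tau_max = (2 × 6280) / (π × 0.0689^3) = 1.222 × 10⁷ Pa = 12.22 MPa
  Case 3: tau_max = (2 × 3530) / (π × 0.0666^3) = 7.607 × 10⁶ Pa = 7.607 MPa
Ordering: 17.1 MPa (case 1) > 12.22 MPa (case 2) > 7.607 MPa (case 3)
Final answer: 1, 2, 3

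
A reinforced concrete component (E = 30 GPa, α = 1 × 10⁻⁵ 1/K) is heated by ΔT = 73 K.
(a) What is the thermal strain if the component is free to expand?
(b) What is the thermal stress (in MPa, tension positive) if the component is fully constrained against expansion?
(a) Free thermal strain ε_th = α·ΔT = (1 × 10⁻⁵) × 73 = 0.00073
(b) Fully constrained, the expansion is suppressed, so σ = -E·α·ΔT. Convert E = 30 GPa = 3 × 10¹⁰ Pa.
  σ = -(3 × 10¹⁰) × (1 × 10⁻⁵) × 73 = -2.19 × 10⁷ Pa = -21.9 MPa (compressive)
Final answer: (a) ε_th = 0.00073, (b) σ = -21.9 MPa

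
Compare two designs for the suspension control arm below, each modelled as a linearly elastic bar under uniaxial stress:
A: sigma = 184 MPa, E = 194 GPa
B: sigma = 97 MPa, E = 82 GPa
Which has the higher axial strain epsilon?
Model: a linearly elastic bar under uniaxial stress, so epsilon = sigma / E (SI units).
  A: epsilon = (1.84 × 10⁸) / (1.94 × 10¹¹) = 0.0009485
  B: epsilon = (9.7 × 10⁷) / (8.2 × 10¹⁰) = 0.001183
0.001183 > 0.0009485, so B is larger.
Final answer: B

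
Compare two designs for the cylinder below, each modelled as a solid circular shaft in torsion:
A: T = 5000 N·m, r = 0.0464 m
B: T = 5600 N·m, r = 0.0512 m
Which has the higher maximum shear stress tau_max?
Model: a solid circular shaft in torsion, so tau_max = (2·T) / (π·r^3) (SI units).
  A: tau_max = (2 × 5000) / (π × 0.0464^3) = 3.186 × 10⁷ Pa = 31.86 MPa
  B: tau_max = (2 × 5600) / (π × 0.0512^3) = 2.656 × 10⁷ Pa = 26.56 MPa
31.86 MPa > 26.56 MPa, so A is larger.
Final answer: A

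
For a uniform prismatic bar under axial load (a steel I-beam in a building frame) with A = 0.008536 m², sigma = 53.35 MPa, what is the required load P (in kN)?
Model: a uniform prismatic bar under axial load, so sigma = P / A.
Solve for P: P = sigma·A.
Convert to SI units:
  sigma = 53.35 MPa = 5.335 × 10⁷ Pa
Substitute:
  P = (5.335 × 10⁷) × 0.008536
  P = 455400 N
Convert: P = 455400 N = 455.4 kN
Final answer: P = 455.4 kN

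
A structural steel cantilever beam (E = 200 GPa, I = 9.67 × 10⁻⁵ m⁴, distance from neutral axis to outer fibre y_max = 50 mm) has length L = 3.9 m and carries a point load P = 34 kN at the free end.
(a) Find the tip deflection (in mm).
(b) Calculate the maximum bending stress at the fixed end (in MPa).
(a) Tip deflection of a cantilever with an end point load: δ = P·L^3 / (3·E·I). Convert P = 34 kN = 34000 N, E = 200 GPa = 2 × 10¹¹ Pa.
  δ = (34000 × 3.9^3) / (3 × (2 × 10¹¹) × (9.67 × 10⁻⁵)) = 0.03476 m = 34.76 mm
(b) Maximum bending moment at the fixed end: M = P·L = 34000 × 3.9 = 132600 N·m. Convert y_max = 50 mm = 0.05 m.
  σ = M·y_max / I = (132600 × 0.05) / (9.67 × 10⁻⁵) = 6.856 × 10⁷ Pa = 68.56 MPa
Final answer: (a) δ = 34.76 mm, (b) σ = 68.56 MPa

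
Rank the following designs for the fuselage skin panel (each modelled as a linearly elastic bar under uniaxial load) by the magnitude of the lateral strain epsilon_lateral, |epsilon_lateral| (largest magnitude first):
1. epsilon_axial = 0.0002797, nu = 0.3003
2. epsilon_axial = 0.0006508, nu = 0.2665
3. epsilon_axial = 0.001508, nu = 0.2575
Model: a linearly elastic bar under uniaxial load, so epsilon_lateral = -nu·epsilon_axial (SI units).
  Case 1: epsilon_lateral = -(0.3003 × 0.0002797) = -8.399 × 10⁻⁵
  Case 2: epsilon_lateral = -(0.2665 × 0.0006508) = -0.0001734
  Case 3: epsilon_lateral = -(0.2575 × 0.001508) = -0.0003883
Ordering by |epsilon_lateral|: 0.0003883 (case 3) > 0.0001734 (case 2) > 8.399 × 10⁻⁵ (case 1)
Final answer: 3, 2, 1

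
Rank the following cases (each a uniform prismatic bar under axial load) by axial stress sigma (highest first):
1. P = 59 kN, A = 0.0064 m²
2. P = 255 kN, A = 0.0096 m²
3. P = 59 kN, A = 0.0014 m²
Model: a uniform prismatic bar under axial load, so sigma = P / A (SI units).
  Case 1: sigma = 59000 / 0.0064 = 9.219 × 10⁶ Pa = 9.219 MPa
  Case 2: sigma = 255000 / 0.0096 = 2.656 × 10⁷ Pa = 26.56 MPa
  Case 3: sigma = 59000 / 0.0014 = 4.214 × 10⁷ Pa = 42.14 MPa
Ordering: 42.14 MPa (case 3) > 26.56 MPa (case 2) > 9.219 MPa (case 1)
Final answer: 3, 2, 1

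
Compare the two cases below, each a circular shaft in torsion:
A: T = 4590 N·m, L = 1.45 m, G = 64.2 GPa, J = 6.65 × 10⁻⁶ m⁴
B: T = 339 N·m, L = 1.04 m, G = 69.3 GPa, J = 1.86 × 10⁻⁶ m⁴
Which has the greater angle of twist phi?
Model: a circular shaft in torsion, so phi = (T·L) / (G·J) (SI units).
  A: phi = (4590 × 1.45) / ((6.42 × 10¹⁰) × (6.65 × 10⁻⁶)) = 0.01559 rad = 0.8932°
  B: phi = (339 × 1.04) / ((6.93 × 10¹⁰) × (1.86 × 10⁻⁶)) = 0.002735 rad = 0.1567°
0.8932° > 0.1567°, so A is larger.
Final answer: A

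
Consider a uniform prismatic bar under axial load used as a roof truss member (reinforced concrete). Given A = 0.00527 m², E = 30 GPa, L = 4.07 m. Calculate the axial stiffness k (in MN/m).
Model: a uniform prismatic bar under axial load, so k = (A·E) / L.
Convert to SI units:
  E = 30 GPa = 3 × 10¹⁰ Pa
Substitute:
  k = (0.00527 × (3 × 10¹⁰)) / 4.07
  k = 3.885 × 10⁷ N/m
Convert: k = 3.885 × 10⁷ N/m = 38.85 MN/m
Final answer: k = 38.85 MN/m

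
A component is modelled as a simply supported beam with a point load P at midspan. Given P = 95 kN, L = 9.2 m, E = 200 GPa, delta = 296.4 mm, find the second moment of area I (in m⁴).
Model: a simply supported beam with a point load P at midspan, so delta = (P·L^3) / (48·E·I).
Solve for I: I = (P·L^3) / (48·delta·E).
Convert to SI units:
  P = 95 kN = 95000 N
  E = 200 GPa = 2 × 10¹¹ Pa
  delta = 296.4 mm = 0.2964 m
Substitute:
  I = (95000 × 9.2^3) / (48 × 0.2964 × (2 × 10¹¹))
  I = 2.6 × 10⁻⁵ m⁴
Final answer: I = 2.6 × 10⁻⁵ m⁴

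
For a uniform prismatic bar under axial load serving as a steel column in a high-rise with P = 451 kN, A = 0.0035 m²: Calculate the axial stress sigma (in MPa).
Model: a uniform prismatic bar under axial load, so sigma = P / A.
Convert to SI units:
  P = 451 kN = 451000 N
Substitute:
  sigma = 451000 / 0.0035
  sigma = 1.289 × 10⁸ Pa
Convert: sigma = 1.289 × 10⁸ Pa = 128.9 MPa
Final answer: sigma = 128.9 MPa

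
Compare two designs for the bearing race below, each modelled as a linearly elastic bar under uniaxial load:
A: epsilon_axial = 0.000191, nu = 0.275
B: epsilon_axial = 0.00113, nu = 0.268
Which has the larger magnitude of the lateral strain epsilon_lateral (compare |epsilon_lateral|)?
Model: a linearly elastic bar under uniaxial load, so epsilon_lateral = -nu·epsilon_axial (SI units).
  A: epsilon_lateral = -(0.275 × 0.000191) = -5.253 × 10⁻⁵
  B: epsilon_lateral = -(0.268 × 0.00113) = -0.0003028
|epsilon_lateral|: A = 5.253 × 10⁻⁵, B = 0.0003028, so B is larger in magnitude.
Final answer: B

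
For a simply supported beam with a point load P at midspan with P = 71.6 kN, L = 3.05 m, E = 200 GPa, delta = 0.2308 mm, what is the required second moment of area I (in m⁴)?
Model: a simply supported beam with a point load P at midspan, so delta = (P·L^3) / (48·E·I).
Solve for I: I = (P·L^3) / (48·delta·E).
Convert to SI units:
  P = 71.6 kN = 71600 N
  E = 200 GPa = 2 × 10¹¹ Pa
  delta = 0.2308 mm = 0.0002308 m
Substitute:
  I = (71600 × 3.05^3) / (48 × 0.0002308 × (2 × 10¹¹))
  I = 0.0009169 m⁴
Final answer: I = 0.0009169 m⁴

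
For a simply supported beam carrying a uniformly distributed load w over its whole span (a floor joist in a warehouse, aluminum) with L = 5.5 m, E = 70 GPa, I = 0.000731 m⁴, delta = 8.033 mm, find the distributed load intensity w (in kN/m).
Model: a simply supported beam carrying a uniformly distributed load w over its whole span, so delta = (5·w·L^4) / (384·E·I).
Solve for w: w = (384·delta·E·I) / (5·L^4).
Convert to SI units:
  E = 70 GPa = 7 × 10¹⁰ Pa
  delta = 8.033 mm = 0.008033 m
Substitute:
  w = (384 × 0.008033 × (7 × 10¹⁰) × 0.000731) / (5 × 5.5^4)
  w = 34500 N/m
Convert: w = 34500 N/m = 34.5 kN/m
Final answer: w = 34.5 kN/m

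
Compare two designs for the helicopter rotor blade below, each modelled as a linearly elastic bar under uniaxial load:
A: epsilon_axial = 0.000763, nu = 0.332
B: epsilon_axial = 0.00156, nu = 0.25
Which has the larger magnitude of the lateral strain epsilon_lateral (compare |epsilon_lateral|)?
Model: a linearly elastic bar under uniaxial load, so epsilon_lateral = -nu·epsilon_axial (SI units).
  A: epsilon_lateral = -(0.332 × 0.000763) = -0.0002533
  B: epsilon_lateral = -(0.25 × 0.00156) = -0.00039
|epsilon_lateral|: A = 0.0002533, B = 0.00039, so B is larger in magnitude.
Final answer: B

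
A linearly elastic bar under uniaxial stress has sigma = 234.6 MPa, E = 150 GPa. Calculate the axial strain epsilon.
Model: a linearly elastic bar under uniaxial stress, so epsilon = sigma / E.
Convert to SI units:
  sigma = 234.6 MPa = 2.346 × 10⁸ Pa
  E = 150 GPa = 1.5 × 10¹¹ Pa
Substitute:
  epsilon = (2.346 × 10⁸) / (1.5 × 10¹¹)
  epsilon = 0.001564
Final answer: epsilon = 0.001564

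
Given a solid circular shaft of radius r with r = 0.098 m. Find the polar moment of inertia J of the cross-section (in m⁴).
Model: a solid circular shaft of radius r, so J = (π·r^4) / 2.
Substitute:
  J = (π × 0.098^4) / 2
  J = 0.0001449 m⁴
Final answer: J = 0.0001449 m⁴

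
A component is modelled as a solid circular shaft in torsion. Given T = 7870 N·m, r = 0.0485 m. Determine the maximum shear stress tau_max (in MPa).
Model: a solid circular shaft in torsion, so tau_max = (2·T) / (π·r^3).
Substitute:
  tau_max = (2 × 7870) / (π × 0.0485^3)
  tau_max = 4.392 × 10⁷ Pa
Convert: tau_max = 4.392 × 10⁷ Pa = 43.92 MPa
Final answer: tau_max = 43.92 MPa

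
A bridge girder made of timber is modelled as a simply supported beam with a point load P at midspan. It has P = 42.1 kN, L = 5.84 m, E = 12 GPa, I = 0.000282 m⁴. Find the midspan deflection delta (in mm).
Model: a simply supported beam with a point load P at midspan, so delta = (P·L^3) / (48·E·I).
Convert to SI units:
  P = 42.1 kN = 42100 N
  E = 12 GPa = 1.2 × 10¹⁰ Pa
Substitute:
  delta = (42100 × 5.84^3) / (48 × (1.2 × 10¹⁰) × 0.000282)
  delta = 0.05162 m
Convert: delta = 0.05162 m = 51.62 mm
Final answer: delta = 51.62 mm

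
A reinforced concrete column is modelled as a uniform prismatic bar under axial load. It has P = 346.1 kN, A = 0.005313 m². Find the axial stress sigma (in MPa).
Model: a uniform prismatic bar under axial load, so sigma = P / A.
Convert to SI units:
  P = 346.1 kN = 346100 N
Substitute:
  sigma = 346100 / 0.005313
  sigma = 6.514 × 10⁷ Pa
Convert: sigma = 6.514 × 10⁷ Pa = 65.14 MPa
Final answer: sigma = 65.14 MPa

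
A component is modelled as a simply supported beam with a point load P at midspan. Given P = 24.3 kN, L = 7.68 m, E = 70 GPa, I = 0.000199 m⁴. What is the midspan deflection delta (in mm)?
Model: a simply supported beam with a point load P at midspan, so delta = (P·L^3) / (48·E·I).
Convert to SI units:
  P = 24.3 kN = 24300 N
  E = 70 GPa = 7 × 10¹⁰ Pa
Substitute:
  delta = (24300 × 7.68^3) / (48 × (7 × 10¹⁰) × 0.000199)
  delta = 0.01646 m
Convert: delta = 0.01646 m = 16.46 mm
Final answer: delta = 16.46 mm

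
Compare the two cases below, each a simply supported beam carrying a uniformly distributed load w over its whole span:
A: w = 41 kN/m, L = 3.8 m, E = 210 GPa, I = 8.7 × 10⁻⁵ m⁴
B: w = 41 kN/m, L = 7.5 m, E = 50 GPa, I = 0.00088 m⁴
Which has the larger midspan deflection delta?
Model: a simply supported beam carrying a uniformly distributed load w over its whole span, so delta = (5·w·L^4) / (384·E·I) (SI units).
  A: delta = (5 × 41000 × 3.8^4) / (384 × (2.1 × 10¹¹) × (8.7 × 10⁻⁵)) = 0.006093 m = 6.093 mm
  B: delta = (5 × 41000 × 7.5^4) / (384 × (5 × 10¹⁰) × 0.00088) = 0.03839 m = 38.39 mm
38.39 mm > 6.093 mm, so B is larger.
Final answer: B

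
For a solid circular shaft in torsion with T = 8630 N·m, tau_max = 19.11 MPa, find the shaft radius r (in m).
Model: a solid circular shaft in torsion, so tau_max = (2·T) / (π·r^3).
Solve for r: r = ((2·T) / (π·tau_max))^(1/3).
Convert to SI units:
  tau_max = 19.11 MPa = 1.911 × 10⁷ Pa
Substitute:
  r = ((2 × 8630) / (π × (1.911 × 10⁷)))^(1/3)
  r = 0.066 m
Final answer: r = 0.066 m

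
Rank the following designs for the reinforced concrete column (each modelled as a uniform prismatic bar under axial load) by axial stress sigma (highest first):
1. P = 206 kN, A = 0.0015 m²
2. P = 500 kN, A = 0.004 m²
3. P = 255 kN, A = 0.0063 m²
Model: a uniform prismatic bar under axial load, so sigma = P / A (SI units).
  Case 1: sigma = 206000 / 0.0015 = 1.373 × 10⁸ Pa = 137.3 MPa
  Case 2: sigma = 500000 / 0.004 = 1.25 × 10⁸ Pa = 125 MPa
  Case 3: sigma = 255000 / 0.0063 = 4.048 × 10⁷ Pa = 40.48 MPa
Ordering: 137.3 MPa (case 1) > 125 MPa (case 2) > 40.48 MPa (case 3)
Final answer: 1, 2, 3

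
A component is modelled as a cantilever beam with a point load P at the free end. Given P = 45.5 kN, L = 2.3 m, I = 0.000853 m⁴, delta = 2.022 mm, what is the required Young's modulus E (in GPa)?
Model: a cantilever beam with a point load P at the free end, so delta = (P·L^3) / (3·E·I).
Solve for E: E = (P·L^3) / (3·delta·I).
Convert to SI units:
  P = 45.5 kN = 45500 N
  delta = 2.022 mm = 0.002022 m
Substitute:
  E = (45500 × 2.3^3) / (3 × 0.002022 × 0.000853)
  E = 1.07 × 10¹¹ Pa
Convert: E = 1.07 × 10¹¹ Pa = 107 GPa
Final answer: E = 107 GPa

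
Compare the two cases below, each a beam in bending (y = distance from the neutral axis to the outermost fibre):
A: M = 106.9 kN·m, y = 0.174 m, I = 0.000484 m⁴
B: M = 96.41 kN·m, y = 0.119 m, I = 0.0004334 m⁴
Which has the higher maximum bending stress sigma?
Model: a beam in bending (y = distance from the neutral axis to the outermost fibre), so sigma = (M·y) / I (SI units).
  A: sigma = (106900 × 0.174) / 0.000484 = 3.843 × 10⁷ Pa = 38.43 MPa
  B: sigma = (96410 × 0.119) / 0.0004334 = 2.647 × 10⁷ Pa = 26.47 MPa
38.43 MPa > 26.47 MPa, so A is larger.
Final answer: A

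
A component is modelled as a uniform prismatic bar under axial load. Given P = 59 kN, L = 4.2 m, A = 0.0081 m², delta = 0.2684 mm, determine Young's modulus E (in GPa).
Model: a uniform prismatic bar under axial load, so delta = (P·L) / (A·E).
Solve for E: E = (P·L) / (delta·A).
Convert to SI units:
  P = 59 kN = 59000 N
  delta = 0.2684 mm = 0.0002684 m
Substitute:
  E = (59000 × 4.2) / (0.0002684 × 0.0081)
  E = 1.14 × 10¹¹ Pa
Convert: E = 1.14 × 10¹¹ Pa = 114 GPa
Final answer: E = 114 GPa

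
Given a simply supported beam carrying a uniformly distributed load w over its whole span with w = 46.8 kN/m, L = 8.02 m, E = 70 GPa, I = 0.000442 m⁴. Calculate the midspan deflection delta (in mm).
Model: a simply supported beam carrying a uniformly distributed load w over its whole span, so delta = (5·w·L^4) / (384·E·I).
Convert to SI units:
  w = 46.8 kN/m = 46800 N/m
  E = 70 GPa = 7 × 10¹⁰ Pa
Substitute:
  delta = (5 × 46800 × 8.02^4) / (384 × (7 × 10¹⁰) × 0.000442)
  delta = 0.08148 m
Convert: delta = 0.08148 m = 81.48 mm
Final answer: delta = 81.48 mm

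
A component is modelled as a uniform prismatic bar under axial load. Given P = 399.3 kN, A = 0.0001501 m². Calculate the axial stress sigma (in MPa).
Model: a uniform prismatic bar under axial load, so sigma = P / A.
Convert to SI units:
  P = 399.3 kN = 399300 N
Substitute:
  sigma = 399300 / 0.0001501
  sigma = 2.66 × 10⁹ Pa
Convert: sigma = 2.66 × 10⁹ Pa = 2660 MPa
Final answer: sigma = 2660 MPa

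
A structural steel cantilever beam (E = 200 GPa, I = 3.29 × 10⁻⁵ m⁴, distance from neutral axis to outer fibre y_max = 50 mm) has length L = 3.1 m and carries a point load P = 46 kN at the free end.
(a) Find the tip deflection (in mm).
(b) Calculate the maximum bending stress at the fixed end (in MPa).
(a) Tip deflection of a cantilever with an end point load: δ = P·L^3 / (3·E·I). Convert P = 46 kN = 46000 N, E = 200 GPa = 2 × 10¹¹ Pa.
  δ = (46000 × 3.1^3) / (3 × (2 × 10¹¹) × (3.29 × 10⁻⁵)) = 0.06942 m = 69.42 mm
(b) Maximum bending moment at the fixed end: M = P·L = 46000 × 3.1 = 142600 N·m. Convert y_max = 50 mm = 0.05 m.
  σ = M·y_max / I = (142600 × 0.05) / (3.29 × 10⁻⁵) = 2.167 × 10⁸ Pa = 216.7 MPa
Final answer: (a) δ = 69.42 mm, (b) σ = 216.7 MPa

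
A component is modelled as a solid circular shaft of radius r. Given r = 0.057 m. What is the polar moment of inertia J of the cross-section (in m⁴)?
Model: a solid circular shaft of radius r, so J = (π·r^4) / 2.
Substitute:
  J = (π × 0.057^4) / 2
  J = 1.658 × 10⁻⁵ m⁴
Final answer: J = 1.658 × 10⁻⁵ m⁴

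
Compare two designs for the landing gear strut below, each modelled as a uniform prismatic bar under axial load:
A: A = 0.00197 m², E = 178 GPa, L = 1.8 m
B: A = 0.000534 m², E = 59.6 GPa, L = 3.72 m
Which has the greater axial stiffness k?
Model: a uniform prismatic bar under axial load, so k = (A·E) / L (SI units).
  A: k = (0.00197 × (1.78 × 10¹¹)) / 1.8 = 1.948 × 10⁸ N/m = 194.8 MN/m
  B: k = (0.000534 × (5.96 × 10¹⁰)) / 3.72 = 8.555 × 10⁶ N/m = 8.555 MN/m
194.8 MN/m > 8.555 MN/m, so A is larger.
Final answer: A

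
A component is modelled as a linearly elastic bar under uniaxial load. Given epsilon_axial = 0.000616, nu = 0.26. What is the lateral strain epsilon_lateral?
Model: a linearly elastic bar under uniaxial load, so epsilon_lateral = -nu·epsilon_axial.
Substitute:
  epsilon_lateral = -(0.26 × 0.000616)
  epsilon_lateral = -0.0001602
Final answer: epsilon_lateral = -0.0001602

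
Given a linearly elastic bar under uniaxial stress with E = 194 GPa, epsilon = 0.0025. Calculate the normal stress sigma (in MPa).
Model: a linearly elastic bar under uniaxial stress, so sigma = E·epsilon.
Convert to SI units:
  E = 194 GPa = 1.94 × 10¹¹ Pa
Substitute:
  sigma = (1.94 × 10¹¹) × 0.0025
  sigma = 4.85 × 10⁸ Pa
Convert: sigma = 4.85 × 10⁸ Pa = 485 MPa
Final answer: sigma = 485 MPa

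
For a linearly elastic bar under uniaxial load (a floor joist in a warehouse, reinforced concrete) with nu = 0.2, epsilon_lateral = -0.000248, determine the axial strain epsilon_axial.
Model: a linearly elastic bar under uniaxial load, so epsilon_lateral = -nu·epsilon_axial.
Solve for epsilon_axial: epsilon_axial = -epsilon_lateral / nu.
Substitute:
  epsilon_axial = -(-0.000248) / 0.2
  epsilon_axial = 0.00124
Final answer: epsilon_axial = 0.00124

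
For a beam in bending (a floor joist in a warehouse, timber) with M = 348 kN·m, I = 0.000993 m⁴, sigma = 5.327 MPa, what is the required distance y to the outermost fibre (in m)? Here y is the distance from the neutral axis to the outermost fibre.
Model: a beam in bending, so sigma = (M·y) / I.
Solve for y: y = (sigma·I) / M.
Convert to SI units:
  M = 348 kN·m = 348000 N·m
  sigma = 5.327 MPa = 5.327 × 10⁶ Pa
Substitute:
  y = ((5.327 × 10⁶) × 0.000993) / 348000
  y = 0.0152 m
Final answer: y = 0.0152 m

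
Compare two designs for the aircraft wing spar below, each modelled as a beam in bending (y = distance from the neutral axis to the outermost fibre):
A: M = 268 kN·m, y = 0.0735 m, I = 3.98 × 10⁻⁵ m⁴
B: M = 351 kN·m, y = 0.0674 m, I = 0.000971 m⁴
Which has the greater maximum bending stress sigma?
Model: a beam in bending (y = distance from the neutral axis to the outermost fibre), so sigma = (M·y) / I (SI units).
  A: sigma = (268000 × 0.0735) / (3.98 × 10⁻⁵) = 4.949 × 10⁸ Pa = 494.9 MPa
  B: sigma = (351000 × 0.0674) / 0.000971 = 2.436 × 10⁷ Pa = 24.36 MPa
494.9 MPa > 24.36 MPa, so A is larger.
Final answer: A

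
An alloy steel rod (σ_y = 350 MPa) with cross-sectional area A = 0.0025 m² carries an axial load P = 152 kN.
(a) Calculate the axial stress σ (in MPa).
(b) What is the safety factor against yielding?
(a) Axial stress σ = P/A. Convert P = 152 kN = 152000 N.
  σ = 152000 / 0.0025 = 6.08 × 10⁷ Pa = 60.8 MPa
(b) Safety factor SF = σ_y/σ = 350 / 60.8 = 5.757
Final answer: (a) σ = 60.8 MPa, (b) SF = 5.757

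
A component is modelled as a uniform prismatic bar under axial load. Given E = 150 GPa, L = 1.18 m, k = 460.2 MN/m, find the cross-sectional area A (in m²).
Model: a uniform prismatic bar under axial load, so k = (A·E) / L.
Solve for A: A = (k·L) / E.
Convert to SI units:
  E = 150 GPa = 1.5 × 10¹¹ Pa
  k = 460.2 MN/m = 4.602 × 10⁸ N/m
Substitute:
  A = ((4.602 × 10⁸) × 1.18) / (1.5 × 10¹¹)
  A = 0.00362 m²
Final answer: A = 0.00362 m²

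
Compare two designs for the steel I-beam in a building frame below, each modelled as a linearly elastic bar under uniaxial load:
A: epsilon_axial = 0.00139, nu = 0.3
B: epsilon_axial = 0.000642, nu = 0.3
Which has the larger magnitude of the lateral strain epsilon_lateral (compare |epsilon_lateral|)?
Model: a linearly elastic bar under uniaxial load, so epsilon_lateral = -nu·epsilon_axial (SI units).
  A: epsilon_lateral = -(0.3 × 0.00139) = -0.000417
  B: epsilon_lateral = -(0.3 × 0.000642) = -0.0001926
|epsilon_lateral|: A = 0.000417, B = 0.0001926, so A is larger in magnitude.
Final answer: A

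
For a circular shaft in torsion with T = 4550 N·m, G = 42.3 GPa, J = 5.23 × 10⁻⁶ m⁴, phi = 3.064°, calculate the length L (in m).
Model: a circular shaft in torsion, so phi = (T·L) / (G·J).
Solve for L: L = (phi·G·J) / T.
Convert to SI units:
  G = 42.3 GPa = 4.23 × 10¹⁰ Pa
  phi = 3.064° = 0.05348 rad
Substitute:
  L = (0.05348 × (4.23 × 10¹⁰) × (5.23 × 10⁻⁶)) / 4550
  L = 2.6 m
Final answer: L = 2.6 m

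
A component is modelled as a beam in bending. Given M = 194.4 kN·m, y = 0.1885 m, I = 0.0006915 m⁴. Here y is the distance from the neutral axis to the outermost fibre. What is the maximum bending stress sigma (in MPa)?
Model: a beam in bending, so sigma = (M·y) / I.
Convert to SI units:
  M = 194.4 kN·m = 194400 N·m
Substitute:
  sigma = (194400 × 0.1885) / 0.0006915
  sigma = 5.299 × 10⁷ Pa
Convert: sigma = 5.299 × 10⁷ Pa = 52.99 MPa
Final answer: sigma = 52.99 MPa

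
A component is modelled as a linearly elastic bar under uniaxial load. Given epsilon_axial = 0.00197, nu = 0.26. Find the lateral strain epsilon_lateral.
Model: a linearly elastic bar under uniaxial load, so epsilon_lateral = -nu·epsilon_axial.
Substitute:
  epsilon_lateral = -(0.26 × 0.00197)
  epsilon_lateral = -0.0005122
Final answer: epsilon_lateral = -0.0005122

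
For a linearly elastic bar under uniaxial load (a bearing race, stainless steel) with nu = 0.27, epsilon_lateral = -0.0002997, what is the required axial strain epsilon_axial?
Model: a linearly elastic bar under uniaxial load, so epsilon_lateral = -nu·epsilon_axial.
Solve for epsilon_axial: epsilon_axial = -epsilon_lateral / nu.
Substitute:
  epsilon_axial = -(-0.0002997) / 0.27
  epsilon_axial = 0.00111
Final answer: epsilon_axial = 0.00111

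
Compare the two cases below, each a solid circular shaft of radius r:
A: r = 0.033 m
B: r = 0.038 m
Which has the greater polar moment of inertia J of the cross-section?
Model: a solid circular shaft of radius r, so J = (π·r^4) / 2 (SI units).
  A: J = (π × 0.033^4) / 2 = 1.863 × 10⁻⁶ m⁴
  B: J = (π × 0.038^4) / 2 = 3.275 × 10⁻⁶ m⁴
3.275 × 10⁻⁶ m⁴ > 1.863 × 10⁻⁶ m⁴, so B is larger.
Final answer: B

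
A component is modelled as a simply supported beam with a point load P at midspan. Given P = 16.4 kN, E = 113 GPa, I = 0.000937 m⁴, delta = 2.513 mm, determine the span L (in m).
Model: a simply supported beam with a point load P at midspan, so delta = (P·L^3) / (48·E·I).
Solve for L: L = ((48·delta·E·I) / P)^(1/3).
Convert to SI units:
  P = 16.4 kN = 16400 N
  E = 113 GPa = 1.13 × 10¹¹ Pa
  delta = 2.513 mm = 0.002513 m
Substitute:
  L = ((48 × 0.002513 × (1.13 × 10¹¹) × 0.000937) / 16400)^(1/3)
  L = 9.2 m
Final answer: L = 9.2 m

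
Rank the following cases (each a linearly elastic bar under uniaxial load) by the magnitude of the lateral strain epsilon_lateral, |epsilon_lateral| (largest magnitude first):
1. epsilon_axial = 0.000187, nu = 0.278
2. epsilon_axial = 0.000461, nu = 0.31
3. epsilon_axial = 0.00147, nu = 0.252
Model: a linearly elastic bar under uniaxial load, so epsilon_lateral = -nu·epsilon_axial (SI units).
  Case 1: epsilon_lateral = -(0.278 × 0.000187) = -5.199 × 10⁻⁵
  Case 2: epsilon_lateral = -(0.31 × 0.000461) = -0.0001429
  Case 3: epsilon_lateral = -(0.252 × 0.00147) = -0.0003704
Ordering by |epsilon_lateral|: 0.0003704 (case 3) > 0.0001429 (case 2) > 5.199 × 10⁻⁵ (case 1)
Final answer: 3, 2, 1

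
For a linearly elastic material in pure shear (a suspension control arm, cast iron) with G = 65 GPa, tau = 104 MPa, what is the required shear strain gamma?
Model: a linearly elastic material in pure shear, so tau = G·gamma.
Solve for gamma: gamma = tau / G.
Convert to SI units:
  G = 65 GPa = 6.5 × 10¹⁰ Pa
  tau = 104 MPa = 1.04 × 10⁸ Pa
Substitute:
  gamma = (1.04 × 10⁸) / (6.5 × 10¹⁰)
  gamma = 0.0016
Final answer: gamma = 0.0016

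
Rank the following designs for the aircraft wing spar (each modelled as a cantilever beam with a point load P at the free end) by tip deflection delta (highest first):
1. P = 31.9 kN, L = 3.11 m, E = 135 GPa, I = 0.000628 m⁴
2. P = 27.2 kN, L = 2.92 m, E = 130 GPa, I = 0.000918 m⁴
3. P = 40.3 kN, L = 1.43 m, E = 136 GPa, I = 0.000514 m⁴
Model: a cantilever beam with a point load P at the free end, so delta = (P·L^3) / (3·E·I) (SI units).
  Case 1: delta = (31900 × 3.11^3) / (3 × (1.35 × 10¹¹) × 0.000628) = 0.003773 m = 3.773 mm
  Case 2: delta = (27200 × 2.92^3) / (3 × (1.3 × 10¹¹) × 0.000918) = 0.001892 m = 1.892 mm
  Case 3: delta = (40300 × 1.43^3) / (3 × (1.36 × 10¹¹) × 0.000514) = 0.0005619 m = 0.5619 mm
Ordering: 3.773 mm (case 1) > 1.892 mm (case 2) > 0.5619 mm (case 3)
Final answer: 1, 2, 3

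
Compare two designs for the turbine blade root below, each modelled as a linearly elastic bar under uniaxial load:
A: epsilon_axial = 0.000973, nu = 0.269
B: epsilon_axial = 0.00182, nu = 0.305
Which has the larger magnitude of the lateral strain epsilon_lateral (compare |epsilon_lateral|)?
Model: a linearly elastic bar under uniaxial load, so epsilon_lateral = -nu·epsilon_axial (SI units).
  A: epsilon_lateral = -(0.269 × 0.000973) = -0.0002617
  B: epsilon_lateral = -(0.305 × 0.00182) = -0.0005551
|epsilon_lateral|: A = 0.0002617, B = 0.0005551, so B is larger in magnitude.
Final answer: B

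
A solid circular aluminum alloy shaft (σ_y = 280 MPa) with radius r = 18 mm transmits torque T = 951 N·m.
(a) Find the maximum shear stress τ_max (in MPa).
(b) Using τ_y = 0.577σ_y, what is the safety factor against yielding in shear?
(a) For a solid circular shaft, τ_max = T·r/J with J = π·r^4/2, i.e. τ_max = 2·T / (π·r^3). Convert r = 18 mm = 0.018 m.
  τ_max = (2 × 951) / (π × 0.018^3) = 1.038 × 10⁸ Pa = 103.8 MPa
(b) τ_y = 0.577 × 280 = 161.56 MPa
  SF = τ_y/τ_max = 161.56 / 103.8 = 1.556
Final answer: (a) τ_max = 103.8 MPa, (b) SF = 1.556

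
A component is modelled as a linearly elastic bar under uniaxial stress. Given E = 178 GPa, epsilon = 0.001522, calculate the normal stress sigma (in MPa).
Model: a linearly elastic bar under uniaxial stress, so epsilon = sigma / E.
Solve for sigma: sigma = epsilon·E.
Convert to SI units:
  E = 178 GPa = 1.78 × 10¹¹ Pa
Substitute:
  sigma = 0.001522 × (1.78 × 10¹¹)
  sigma = 2.709 × 10⁸ Pa
Convert: sigma = 2.709 × 10⁸ Pa = 270.9 MPa
Final answer: sigma = 270.9 MPa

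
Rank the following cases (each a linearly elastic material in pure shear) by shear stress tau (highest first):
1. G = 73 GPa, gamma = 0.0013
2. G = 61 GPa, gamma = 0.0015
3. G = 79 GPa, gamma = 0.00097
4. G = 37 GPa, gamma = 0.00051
Model: a linearly elastic material in pure shear, so tau = G·gamma (SI units).
  Case 1: tau = (7.3 × 10¹⁰) × 0.0013 = 9.49 × 10⁷ Pa = 94.9 MPa
  Case 2: tau = (6.1 × 10¹⁰) × 0.0015 = 9.15 × 10⁷ Pa = 91.5 MPa
  Case 3: tau = (7.9 × 10¹⁰) × 0.00097 = 7.663 × 10⁷ Pa = 76.63 MPa
  Case 4: tau = (3.7 × 10¹⁰) × 0.00051 = 1.887 × 10⁷ Pa = 18.87 MPa
Ordering: 94.9 MPa (case 1) > 91.5 MPa (case 2) > 76.63 MPa (case 3) > 18.87 MPa (case 4)
Final answer: 1, 2, 3, 4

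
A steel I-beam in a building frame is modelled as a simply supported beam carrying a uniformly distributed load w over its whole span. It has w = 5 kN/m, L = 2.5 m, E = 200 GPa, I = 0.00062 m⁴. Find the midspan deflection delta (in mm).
Model: a simply supported beam carrying a uniformly distributed load w over its whole span, so delta = (5·w·L^4) / (384·E·I).
Convert to SI units:
  w = 5 kN/m = 5000 N/m
  E = 200 GPa = 2 × 10¹¹ Pa
Substitute:
  delta = (5 × 5000 × 2.5^4) / (384 × (2 × 10¹¹) × 0.00062)
  delta = 2.051 × 10⁻⁵ m
Convert: delta = 2.051 × 10⁻⁵ m = 0.02051 mm
Final answer: delta = 0.02051 mm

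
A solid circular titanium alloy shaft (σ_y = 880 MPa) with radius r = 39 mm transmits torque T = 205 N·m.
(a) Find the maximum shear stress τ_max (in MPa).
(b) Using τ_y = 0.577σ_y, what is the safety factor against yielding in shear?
(a) For a solid circular shaft, τ_max = T·r/J with J = π·r^4/2, i.e. τ_max = 2·T / (π·r^3). Convert r = 39 mm = 0.039 m.
  τ_max = (2 × 205) / (π × 0.039^3) = 2.2 × 10⁶ Pa = 2.2 MPa
(b) τ_y = 0.577 × 880 = 507.76 MPa
  SF = τ_y/τ_max = 507.76 / 2.2 = 230.8
Final answer: (a) τ_max = 2.2 MPa, (b) SF = 230.8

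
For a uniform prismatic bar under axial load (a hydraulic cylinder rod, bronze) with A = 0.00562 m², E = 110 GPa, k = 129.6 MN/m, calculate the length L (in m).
Model: a uniform prismatic bar under axial load, so k = (A·E) / L.
Solve for L: L = (A·E) / k.
Convert to SI units:
  E = 110 GPa = 1.1 × 10¹¹ Pa
  k = 129.6 MN/m = 1.296 × 10⁸ N/m
Substitute:
  L = (0.00562 × (1.1 × 10¹¹)) / (1.296 × 10⁸)
  L = 4.77 m
Final answer: L = 4.77 m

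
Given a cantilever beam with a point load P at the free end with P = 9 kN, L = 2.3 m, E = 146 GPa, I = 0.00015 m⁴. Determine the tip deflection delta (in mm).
Model: a cantilever beam with a point load P at the free end, so delta = (P·L^3) / (3·E·I).
Convert to SI units:
  P = 9 kN = 9000 N
  E = 146 GPa = 1.46 × 10¹¹ Pa
Substitute:
  delta = (9000 × 2.3^3) / (3 × (1.46 × 10¹¹) × 0.00015)
  delta = 0.001667 m
Convert: delta = 0.001667 m = 1.667 mm
Final answer: delta = 1.667 mm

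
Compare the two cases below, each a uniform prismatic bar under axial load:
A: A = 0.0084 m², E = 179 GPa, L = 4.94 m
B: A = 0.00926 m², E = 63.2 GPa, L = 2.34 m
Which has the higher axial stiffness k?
Model: a uniform prismatic bar under axial load, so k = (A·E) / L (SI units).
  A: k = (0.0084 × (1.79 × 10¹¹)) / 4.94 = 3.044 × 10⁸ N/m = 304.4 MN/m
  B: k = (0.00926 × (6.32 × 10¹⁰)) / 2.34 = 2.501 × 10⁸ N/m = 250.1 MN/m
304.4 MN/m > 250.1 MN/m, so A is larger.
Final answer: A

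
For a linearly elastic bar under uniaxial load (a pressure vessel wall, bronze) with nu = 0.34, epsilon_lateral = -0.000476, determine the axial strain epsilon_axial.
Model: a linearly elastic bar under uniaxial load, so epsilon_lateral = -nu·epsilon_axial.
Solve for epsilon_axial: epsilon_axial = -epsilon_lateral / nu.
Substitute:
  epsilon_axial = -(-0.000476) / 0.34
  epsilon_axial = 0.0014
Final answer: epsilon_axial = 0.0014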